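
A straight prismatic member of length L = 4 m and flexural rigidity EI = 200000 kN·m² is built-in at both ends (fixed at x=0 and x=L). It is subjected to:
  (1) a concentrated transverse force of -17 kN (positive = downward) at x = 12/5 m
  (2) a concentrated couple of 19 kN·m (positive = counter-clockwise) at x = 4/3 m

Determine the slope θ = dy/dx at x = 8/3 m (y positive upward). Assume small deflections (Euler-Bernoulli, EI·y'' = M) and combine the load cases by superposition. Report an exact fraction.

Load 1 — point force P=-17 kN at a=12/5 m (b=L-a=8/5):
  θ_1 = Pa²(L-x)(2bL-(3b+a)(L-x))/(2L³EI)  [x>a] = (-17)·(12/5)²·(4-(8/3))·(2·(8/5)·4-(3·(8/5)+(12/5))·(4-(8/3)))/(2·4³·200000) = -51/3125000 rad
Load 2 — applied couple M₀=19 kN·m at a=4/3 m (b=L-a=8/3):
  θ_2 = (R_Ax²/2 - M_Ax - M₀(x-a))/EI  [x>a] with R_A=19/3, M_A=0 = ((19/3)·(8/3)²/2 - 0·(8/3) - 19·((8/3)-(4/3)))/200000 = -19/1350000 rad
Superposition: θ = Σ θ_i = -5129/168750000 rad ≈ -0.000030 rad

θ(8/3) = -5129/168750000 rad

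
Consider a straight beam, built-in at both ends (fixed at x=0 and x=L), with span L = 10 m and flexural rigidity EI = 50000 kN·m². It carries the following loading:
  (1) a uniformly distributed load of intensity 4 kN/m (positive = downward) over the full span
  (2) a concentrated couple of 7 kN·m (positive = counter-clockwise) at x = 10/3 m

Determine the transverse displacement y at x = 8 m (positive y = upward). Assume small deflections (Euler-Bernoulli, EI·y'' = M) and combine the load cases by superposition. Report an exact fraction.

Load 1 — uniform load w=4 kN/m over full span:
  y_1 = -wx²(L-x)²/(24EI) = -4·8²·(10-8)²/(24·50000) = -8/9375 m
Load 2 — applied couple M₀=7 kN·m at a=10/3 m (b=L-a=20/3):
  y_2 = (R_Ax³/6 - M_Ax²/2 - M₀(x-a)²/2)/EI  [x>a] with R_A=14/15, M_A=0 = ((14/15)·8³/6 - 0·8²/2 - 7·(8-(10/3))²/2)/50000 = 77/1125000 m
Superposition: y = Σ y_i = -883/1125000 m ≈ -0.000785 m

y(8) = -883/1125000 m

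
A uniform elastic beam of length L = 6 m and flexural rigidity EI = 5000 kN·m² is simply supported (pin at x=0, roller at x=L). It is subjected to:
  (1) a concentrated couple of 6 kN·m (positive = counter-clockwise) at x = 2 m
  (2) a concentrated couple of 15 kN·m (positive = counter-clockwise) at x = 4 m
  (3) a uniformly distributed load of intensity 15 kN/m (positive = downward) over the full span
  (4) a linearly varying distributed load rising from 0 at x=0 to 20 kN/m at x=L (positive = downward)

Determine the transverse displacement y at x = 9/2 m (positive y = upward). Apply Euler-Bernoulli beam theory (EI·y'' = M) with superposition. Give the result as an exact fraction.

Load 1 — applied couple M₀=6 kN·m at a=2 m (b=L-a=4):
  y_1 = (M₀x³/(6L)-M₀(x-a)²/2+C₁x)/EI  [x>a] with C₁=M₀(3b²-L²)/(6L)=2 = (6·(9/2)³/(6·6)-6·((9/2)-2)²/2+2·(9/2))/5000 = 87/80000 m
Load 2 — applied couple M₀=15 kN·m at a=4 m (b=L-a=2):
  y_2 = (M₀x³/(6L)-M₀(x-a)²/2+C₁x)/EI  [x>a] with C₁=M₀(3b²-L²)/(6L)=-10 = (15·(9/2)³/(6·6)-15·((9/2)-4)²/2+(-10)·(9/2))/5000 = -57/32000 m
Load 3 — uniform load w=15 kN/m over full span:
  y_3 = -wx(L³-2Lx²+x³)/(24EI) = -15·(9/2)·(6³-2·6·(9/2)²+(9/2)³)/(24·5000) = -4617/128000 m
Load 4 — triangular load w₀=20 kN/m (0→w₀ over full span):
  y_4 = -w₀x(7L⁴-10L²x²+3x⁴)/(360LEI) = -20·(9/2)·(7·6⁴-10·6²·(9/2)²+3·(9/2)⁴)/(360·6·5000) = -3213/128000 m
Superposition: y = Σ y_i = -19797/320000 m ≈ -0.061866 m

y(9/2) = -19797/320000 m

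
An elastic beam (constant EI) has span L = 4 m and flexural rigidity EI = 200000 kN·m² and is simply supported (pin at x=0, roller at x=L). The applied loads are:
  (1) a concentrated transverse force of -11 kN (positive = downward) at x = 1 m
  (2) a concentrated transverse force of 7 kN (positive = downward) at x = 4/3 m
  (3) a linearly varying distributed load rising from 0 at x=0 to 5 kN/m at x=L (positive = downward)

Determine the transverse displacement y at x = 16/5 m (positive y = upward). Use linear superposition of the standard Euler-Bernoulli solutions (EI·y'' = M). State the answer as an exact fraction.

y(16/5) = -2107097/101250000000 m

Load 1 — point force P=-11 kN at a=1 m (b=L-a=3):
  y_1 = -Pa(L-x)(2Lx-a²-x²)/(6LEI)  [x>a] = -(-11)·1·(4-(16/5))·(2·4·(16/5)-1²-(16/5)²)/(6·4·200000) = 3949/150000000 m
Load 2 — point force P=7 kN at a=4/3 m (b=L-a=8/3):
  y_2 = -Pa(L-x)(2Lx-a²-x²)/(6LEI)  [x>a] = -7·(4/3)·(4-(16/5))·(2·4·(16/5)-(4/3)²-(16/5)²)/(6·4·200000) = -1337/63281250 m
Load 3 — triangular load w₀=5 kN/m (0→w₀ over full span):
  y_3 = -w₀x(7L⁴-10L²x²+3x⁴)/(360LEI) = -5·(16/5)·(7·4⁴-10·4²·(16/5)²+3·(16/5)⁴)/(360·4·200000) = -254/9765625 m
Superposition: y = Σ y_i = -2107097/101250000000 m ≈ -0.000021 m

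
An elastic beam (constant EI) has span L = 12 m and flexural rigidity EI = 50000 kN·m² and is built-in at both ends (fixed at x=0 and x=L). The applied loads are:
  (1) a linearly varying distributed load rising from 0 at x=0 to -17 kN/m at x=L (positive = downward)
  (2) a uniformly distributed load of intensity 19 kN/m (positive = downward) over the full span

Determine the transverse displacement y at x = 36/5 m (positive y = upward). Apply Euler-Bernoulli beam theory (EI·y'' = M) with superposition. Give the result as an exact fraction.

Load 1 — triangular load w₀=-17 kN/m (0→w₀ over full span):
  y_1 = -w₀x²(L-x)²(x+2L)/(120LEI) = -(-17)·(36/5)²·(12-(36/5))²·((36/5)+2·12)/(120·12·50000) = 429624/48828125 m
Load 2 — uniform load w=19 kN/m over full span:
  y_2 = -wx²(L-x)²/(24EI) = -19·(36/5)²·(12-(36/5))²/(24·50000) = -36936/1953125 m
Superposition: y = Σ y_i = -493776/48828125 m ≈ -0.010113 m

y(36/5) = -493776/48828125 m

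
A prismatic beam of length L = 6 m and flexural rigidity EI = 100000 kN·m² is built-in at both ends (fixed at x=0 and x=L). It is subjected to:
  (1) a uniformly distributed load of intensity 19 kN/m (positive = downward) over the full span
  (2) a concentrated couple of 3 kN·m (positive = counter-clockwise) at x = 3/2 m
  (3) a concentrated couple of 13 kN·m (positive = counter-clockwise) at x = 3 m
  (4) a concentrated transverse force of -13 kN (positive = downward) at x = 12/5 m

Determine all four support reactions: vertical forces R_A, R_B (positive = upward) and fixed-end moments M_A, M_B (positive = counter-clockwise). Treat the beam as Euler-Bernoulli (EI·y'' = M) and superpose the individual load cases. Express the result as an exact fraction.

Load 1 — uniform load w=19 kN/m over full span:
  R_A = wL/2 = 19·6/2 = 57 kN
  M_A = wL²/12 = 19·6²/12 = 57 kN·m
  R_B = wL/2 = 19·6/2 = 57 kN
  M_B = -wL²/12 = -19·6²/12 = -57 kN·m
Load 2 — applied couple M₀=3 kN·m at a=3/2 m (b=L-a=9/2):
  R_A = 6M₀ab/L³ = 6·3·(3/2)·(9/2)/6³ = 9/16 kN
  M_A = M₀b(2a-b)/L² = 3·(9/2)·(2·(3/2)-(9/2))/6² = -9/16 kN·m
  R_B = -6M₀ab/L³ = -6·3·(3/2)·(9/2)/6³ = -9/16 kN
  M_B = M₀a(2b-a)/L² = 3·(3/2)·(2·(9/2)-(3/2))/6² = 15/16 kN·m
Load 3 — applied couple M₀=13 kN·m at a=3 m (b=L-a=3):
  R_A = 6M₀ab/L³ = 6·13·3·3/6³ = 13/4 kN
  M_A = M₀b(2a-b)/L² = 13·3·(2·3-3)/6² = 13/4 kN·m
  R_B = -6M₀ab/L³ = -6·13·3·3/6³ = -13/4 kN
  M_B = M₀a(2b-a)/L² = 13·3·(2·3-3)/6² = 13/4 kN·m
Load 4 — point force P=-13 kN at a=12/5 m (b=L-a=18/5):
  R_A = Pb²(3a+b)/L³ = (-13)·(18/5)²·(3·(12/5)+(18/5))/6³ = -1053/125 kN
  M_A = Pab²/L² = (-13)·(12/5)·(18/5)²/6² = -1404/125 kN·m
  R_B = Pa²(a+3b)/L³ = (-13)·(12/5)²·((12/5)+3·(18/5))/6³ = -572/125 kN
  M_B = -Pa²b/L² = -(-13)·(12/5)²·(18/5)/6² = 936/125 kN·m
Superposition: R_A = 104777/2000 kN, M_A = 96911/2000 kN·m, R_B = 97223/2000 kN, M_B = -90649/2000 kN·m

R_A = 104777/2000 kN, M_A = 96911/2000 kN·m, R_B = 97223/2000 kN, M_B = -90649/2000 kN·m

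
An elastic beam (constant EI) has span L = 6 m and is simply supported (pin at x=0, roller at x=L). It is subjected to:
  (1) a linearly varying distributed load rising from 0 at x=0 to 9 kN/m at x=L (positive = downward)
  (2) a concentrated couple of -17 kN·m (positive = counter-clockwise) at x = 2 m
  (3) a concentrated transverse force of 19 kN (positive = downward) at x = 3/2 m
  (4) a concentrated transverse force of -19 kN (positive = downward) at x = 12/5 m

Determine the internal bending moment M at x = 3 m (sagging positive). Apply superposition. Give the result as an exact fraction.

M(3) = 101/5 kN·m

Load 1 — triangular load w₀=9 kN/m (0→w₀ over full span):
  M_1 = w₀Lx/6 - w₀x³/(6L) = 9·6·3/6 - 9·3³/(6·6) = 81/4 kN·m
Load 2 — applied couple M₀=-17 kN·m at a=2 m (b=L-a=4):
  M_2 = M₀x/L - M₀  [x>a] = (-17)·3/6 - (-17) = 17/2 kN·m
Load 3 — point force P=19 kN at a=3/2 m (b=L-a=9/2):
  M_3 = Pa(L-x)/L  [x>a] = 19·(3/2)·(6-3)/6 = 57/4 kN·m
Load 4 — point force P=-19 kN at a=12/5 m (b=L-a=18/5):
  M_4 = Pa(L-x)/L  [x>a] = (-19)·(12/5)·(6-3)/6 = -114/5 kN·m
Superposition: M = Σ M_i = 101/5 kN·m ≈ 20.200000 kN·m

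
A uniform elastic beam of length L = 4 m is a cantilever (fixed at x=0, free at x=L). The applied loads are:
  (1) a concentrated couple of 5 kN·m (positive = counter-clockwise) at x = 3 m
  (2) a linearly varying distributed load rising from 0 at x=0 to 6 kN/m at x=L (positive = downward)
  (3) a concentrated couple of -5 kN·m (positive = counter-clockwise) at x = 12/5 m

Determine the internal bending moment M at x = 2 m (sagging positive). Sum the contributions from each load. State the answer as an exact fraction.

M(2) = -10 kN·m

Load 1 — applied couple M₀=5 kN·m at a=3 m (b=L-a=1):
  M_1 = M₀  [x≤a] = 5 = 5 kN·m
Load 2 — triangular load w₀=6 kN/m (0→w₀ over full span):
  M_2 = w₀Lx/2 - w₀L²/3 - w₀x³/(6L) = 6·4·2/2 - 6·4²/3 - 6·2³/(6·4) = -10 kN·m
Load 3 — applied couple M₀=-5 kN·m at a=12/5 m (b=L-a=8/5):
  M_3 = M₀  [x≤a] = (-5) = -5 kN·m
Superposition: M = Σ M_i = -10 kN·m ≈ -10.000000 kN·m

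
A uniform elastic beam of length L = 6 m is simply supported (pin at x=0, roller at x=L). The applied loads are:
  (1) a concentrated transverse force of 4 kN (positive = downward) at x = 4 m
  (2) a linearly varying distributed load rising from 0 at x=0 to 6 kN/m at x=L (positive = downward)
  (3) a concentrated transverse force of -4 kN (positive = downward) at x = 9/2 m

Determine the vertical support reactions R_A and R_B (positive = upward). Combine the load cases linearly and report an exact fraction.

Load 1 — point force P=4 kN at a=4 m (b=L-a=2):
  R_A = Pb/L = 4·2/6 = 4/3 kN
  R_B = Pa/L = 4·4/6 = 8/3 kN
Load 2 — triangular load w₀=6 kN/m (0→w₀ over full span):
  R_A = w₀L/6 = 6·6/6 = 6 kN
  R_B = w₀L/3 = 6·6/3 = 12 kN
Load 3 — point force P=-4 kN at a=9/2 m (b=L-a=3/2):
  R_A = Pb/L = (-4)·(3/2)/6 = -1 kN
  R_B = Pa/L = (-4)·(9/2)/6 = -3 kN
Superposition: R_A = 19/3 kN, R_B = 35/3 kN

R_A = 19/3 kN, R_B = 35/3 kN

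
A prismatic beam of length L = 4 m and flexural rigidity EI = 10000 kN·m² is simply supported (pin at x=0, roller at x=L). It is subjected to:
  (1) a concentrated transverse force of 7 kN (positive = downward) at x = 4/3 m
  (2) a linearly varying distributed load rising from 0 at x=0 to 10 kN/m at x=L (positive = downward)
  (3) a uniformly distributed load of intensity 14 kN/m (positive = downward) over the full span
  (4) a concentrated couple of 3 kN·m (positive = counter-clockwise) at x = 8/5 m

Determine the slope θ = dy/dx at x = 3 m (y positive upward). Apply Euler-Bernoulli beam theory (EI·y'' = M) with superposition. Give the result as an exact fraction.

Load 1 — point force P=7 kN at a=4/3 m (b=L-a=8/3):
  θ_1 = -Pa(2L²-6Lx+3x²+a²)/(6LEI)  [x>a] = -7·(4/3)·(2·4²-6·4·3+3·3²+(4/3)²)/(6·4·10000) = 707/1620000 rad
Load 2 — triangular load w₀=10 kN/m (0→w₀ over full span):
  θ_2 = -w₀(7L⁴-30L²x²+15x⁴)/(360LEI) = -10·(7·4⁴-30·4²·3²+15·3⁴)/(360·4·10000) = 1313/1440000 rad
Load 3 — uniform load w=14 kN/m over full span:
  θ_3 = -w(L³-6Lx²+4x³)/(24EI) = -14·(4³-6·4·3²+4·3³)/(24·10000) = 77/30000 rad
Load 4 — applied couple M₀=3 kN·m at a=8/5 m (b=L-a=12/5):
  θ_4 = (M₀x²/(2L)-M₀(x-a)+C₁)/EI  [x>a] with C₁=M₀(3b²-L²)/(6L)=4/25 = (3·3²/(2·4)-3·(3-(8/5))+(4/25))/10000 = -133/2000000 rad
Superposition: θ = Σ θ_i = 1246879/324000000 rad ≈ 0.003848 rad

θ(3) = 1246879/324000000 rad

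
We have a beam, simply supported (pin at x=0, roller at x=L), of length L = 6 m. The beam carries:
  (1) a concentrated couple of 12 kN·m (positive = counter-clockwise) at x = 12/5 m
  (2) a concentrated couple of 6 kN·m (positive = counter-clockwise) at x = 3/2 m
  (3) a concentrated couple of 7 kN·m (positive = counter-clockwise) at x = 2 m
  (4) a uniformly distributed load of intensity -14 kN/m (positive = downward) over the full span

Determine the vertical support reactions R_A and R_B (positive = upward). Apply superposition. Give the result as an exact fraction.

R_A = -227/6 kN, R_B = -277/6 kN

Load 1 — applied couple M₀=12 kN·m at a=12/5 m (b=L-a=18/5):
  R_A = M₀/L = 12/6 = 2 kN
  R_B = -M₀/L = -12/6 = -2 kN
Load 2 — applied couple M₀=6 kN·m at a=3/2 m (b=L-a=9/2):
  R_A = M₀/L = 6/6 = 1 kN
  R_B = -M₀/L = -6/6 = -1 kN
Load 3 — applied couple M₀=7 kN·m at a=2 m (b=L-a=4):
  R_A = M₀/L = 7/6 kN
  R_B = -M₀/L = -7/6 kN
Load 4 — uniform load w=-14 kN/m over full span:
  R_A = wL/2 = (-14)·6/2 = -42 kN
  R_B = wL/2 = (-14)·6/2 = -42 kN
Superposition: R_A = -227/6 kN, R_B = -277/6 kN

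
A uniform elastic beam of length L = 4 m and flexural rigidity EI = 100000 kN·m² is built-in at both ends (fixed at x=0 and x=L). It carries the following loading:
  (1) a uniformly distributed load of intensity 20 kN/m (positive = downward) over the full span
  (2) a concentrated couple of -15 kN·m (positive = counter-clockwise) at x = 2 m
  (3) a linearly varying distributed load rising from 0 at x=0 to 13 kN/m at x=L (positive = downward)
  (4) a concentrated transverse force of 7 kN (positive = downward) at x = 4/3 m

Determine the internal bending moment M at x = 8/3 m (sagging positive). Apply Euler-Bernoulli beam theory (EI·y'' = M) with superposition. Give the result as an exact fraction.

Load 1 — uniform load w=20 kN/m over full span:
  M_1 = wLx/2 - wL²/12 - wx²/2 = 20·4·(8/3)/2 - 20·4²/12 - 20·(8/3)²/2 = 80/9 kN·m
Load 2 — applied couple M₀=-15 kN·m at a=2 m (b=L-a=2):
  M_2 = R_Ax - M_A - M₀  [x>a] with R_A=-45/8, M_A=-15/4 = (-45/8)·(8/3) - (-15/4) - (-15) = 15/4 kN·m
Load 3 — triangular load w₀=13 kN/m (0→w₀ over full span):
  M_3 = 3w₀Lx/20 - w₀L²/30 - w₀x³/(6L) = 3·13·4·(8/3)/20 - 13·4²/30 - 13·(8/3)³/(6·4) = 1456/405 kN·m
Load 4 — point force P=7 kN at a=4/3 m (b=L-a=8/3):
  M_4 = Pa²(a+3b)(L-x)/L³ - Pa²b/L²  [x>a] = 7·(4/3)²·((4/3)+3·(8/3))·(4-(8/3))/4³ - 7·(4/3)²·(8/3)/4² = 28/81 kN·m
Superposition: M = Σ M_i = 8953/540 kN·m ≈ 16.579630 kN·m

M(8/3) = 8953/540 kN·m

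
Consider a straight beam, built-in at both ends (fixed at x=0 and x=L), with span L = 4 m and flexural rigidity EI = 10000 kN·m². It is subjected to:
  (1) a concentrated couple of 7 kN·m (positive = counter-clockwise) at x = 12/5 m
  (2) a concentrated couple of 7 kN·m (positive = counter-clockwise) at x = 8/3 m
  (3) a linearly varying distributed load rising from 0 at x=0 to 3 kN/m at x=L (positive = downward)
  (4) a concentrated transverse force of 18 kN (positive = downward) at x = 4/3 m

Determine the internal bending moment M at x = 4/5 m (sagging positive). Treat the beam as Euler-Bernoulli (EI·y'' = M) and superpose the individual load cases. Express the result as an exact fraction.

M(4/5) = -343/375 kN·m

Load 1 — applied couple M₀=7 kN·m at a=12/5 m (b=L-a=8/5):
  M_1 = R_Ax - M_A  [x≤a] with R_A=63/25, M_A=56/25 = (63/25)·(4/5) - (56/25) = -28/125 kN·m
Load 2 — applied couple M₀=7 kN·m at a=8/3 m (b=L-a=4/3):
  M_2 = R_Ax - M_A  [x≤a] with R_A=7/3, M_A=7/3 = (7/3)·(4/5) - (7/3) = -7/15 kN·m
Load 3 — triangular load w₀=3 kN/m (0→w₀ over full span):
  M_3 = 3w₀Lx/20 - w₀L²/30 - w₀x³/(6L) = 3·3·4·(4/5)/20 - 3·4²/30 - 3·(4/5)³/(6·4) = -28/125 kN·m
Load 4 — point force P=18 kN at a=4/3 m (b=L-a=8/3):
  M_4 = Pb²(3a+b)x/L³ - Pab²/L²  [x≤a] = 18·(8/3)²·(3·(4/3)+(8/3))·(4/5)/4³ - 18·(4/3)·(8/3)²/4² = 0 kN·m
Superposition: M = Σ M_i = -343/375 kN·m ≈ -0.914667 kN·m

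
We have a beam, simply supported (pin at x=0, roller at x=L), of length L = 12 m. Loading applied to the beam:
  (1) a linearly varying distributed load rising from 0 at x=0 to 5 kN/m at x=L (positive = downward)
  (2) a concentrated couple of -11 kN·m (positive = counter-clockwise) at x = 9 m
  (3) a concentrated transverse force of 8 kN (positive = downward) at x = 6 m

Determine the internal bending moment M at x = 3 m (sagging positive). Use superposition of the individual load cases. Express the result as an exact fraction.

M(3) = 299/8 kN·m

Load 1 — triangular load w₀=5 kN/m (0→w₀ over full span):
  M_1 = w₀Lx/6 - w₀x³/(6L) = 5·12·3/6 - 5·3³/(6·12) = 225/8 kN·m
Load 2 — applied couple M₀=-11 kN·m at a=9 m (b=L-a=3):
  M_2 = M₀x/L  [x≤a] = (-11)·3/12 = -11/4 kN·m
Load 3 — point force P=8 kN at a=6 m (b=L-a=6):
  M_3 = Pbx/L  [x≤a] = 8·6·3/12 = 12 kN·m
Superposition: M = Σ M_i = 299/8 kN·m ≈ 37.375000 kN·m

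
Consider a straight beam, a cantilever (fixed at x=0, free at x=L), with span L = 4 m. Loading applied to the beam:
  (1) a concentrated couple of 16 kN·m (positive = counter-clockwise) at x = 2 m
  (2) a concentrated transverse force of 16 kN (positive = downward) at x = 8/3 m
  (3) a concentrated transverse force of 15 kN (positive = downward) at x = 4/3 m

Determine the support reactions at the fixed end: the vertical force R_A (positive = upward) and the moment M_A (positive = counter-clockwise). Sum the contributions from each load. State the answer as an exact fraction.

R_A = 31 kN, M_A = 140/3 kN·m

Load 1 — applied couple M₀=16 kN·m at a=2 m (b=L-a=2):
  R_A = 0 kN
  M_A = -M₀ = -16 kN·m
Load 2 — point force P=16 kN at a=8/3 m (b=L-a=4/3):
  R_A = P = 16 kN
  M_A = Pa = 16·(8/3) = 128/3 kN·m
Load 3 — point force P=15 kN at a=4/3 m (b=L-a=8/3):
  R_A = P = 15 kN
  M_A = Pa = 15·(4/3) = 20 kN·m
Superposition: R_A = 31 kN, M_A = 140/3 kN·m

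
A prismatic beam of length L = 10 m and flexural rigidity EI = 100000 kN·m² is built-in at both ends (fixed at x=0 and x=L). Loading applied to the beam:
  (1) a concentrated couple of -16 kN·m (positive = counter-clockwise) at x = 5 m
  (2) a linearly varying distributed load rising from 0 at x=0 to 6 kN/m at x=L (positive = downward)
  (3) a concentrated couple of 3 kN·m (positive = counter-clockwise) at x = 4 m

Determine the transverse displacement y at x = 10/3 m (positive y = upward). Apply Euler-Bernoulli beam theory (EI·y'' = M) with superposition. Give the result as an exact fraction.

y(10/3) = -6019/12150000 m

Load 1 — applied couple M₀=-16 kN·m at a=5 m (b=L-a=5):
  y_1 = (R_Ax³/6 - M_Ax²/2)/EI  [x≤a] with R_A=-12/5, M_A=-4 = ((-12/5)·(10/3)³/6 - (-4)·(10/3)²/2)/100000 = 1/13500 m
Load 2 — triangular load w₀=6 kN/m (0→w₀ over full span):
  y_2 = -w₀x²(L-x)²(x+2L)/(120LEI) = -6·(10/3)²·(10-(10/3))²·((10/3)+2·10)/(120·10·100000) = -7/12150 m
Load 3 — applied couple M₀=3 kN·m at a=4 m (b=L-a=6):
  y_3 = (R_Ax³/6 - M_Ax²/2)/EI  [x≤a] with R_A=54/125, M_A=9/25 = ((54/125)·(10/3)³/6 - (9/25)·(10/3)²/2)/100000 = 1/150000 m
Superposition: y = Σ y_i = -6019/12150000 m ≈ -0.000495 m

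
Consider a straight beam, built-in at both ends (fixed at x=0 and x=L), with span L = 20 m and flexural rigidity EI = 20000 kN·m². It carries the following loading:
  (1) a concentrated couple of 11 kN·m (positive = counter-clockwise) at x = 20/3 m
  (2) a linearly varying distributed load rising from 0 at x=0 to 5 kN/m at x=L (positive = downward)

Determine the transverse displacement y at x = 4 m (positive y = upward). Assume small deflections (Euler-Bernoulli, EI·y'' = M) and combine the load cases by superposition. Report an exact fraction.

Load 1 — applied couple M₀=11 kN·m at a=20/3 m (b=L-a=40/3):
  y_1 = (R_Ax³/6 - M_Ax²/2)/EI  [x≤a] with R_A=11/15, M_A=0 = ((11/15)·4³/6 - 0·4²/2)/20000 = 11/28125 m
Load 2 — triangular load w₀=5 kN/m (0→w₀ over full span):
  y_2 = -w₀x²(L-x)²(x+2L)/(120LEI) = -5·4²·(20-4)²·(4+2·20)/(120·20·20000) = -176/9375 m
Superposition: y = Σ y_i = -517/28125 m ≈ -0.018382 m

y(4) = -517/28125 m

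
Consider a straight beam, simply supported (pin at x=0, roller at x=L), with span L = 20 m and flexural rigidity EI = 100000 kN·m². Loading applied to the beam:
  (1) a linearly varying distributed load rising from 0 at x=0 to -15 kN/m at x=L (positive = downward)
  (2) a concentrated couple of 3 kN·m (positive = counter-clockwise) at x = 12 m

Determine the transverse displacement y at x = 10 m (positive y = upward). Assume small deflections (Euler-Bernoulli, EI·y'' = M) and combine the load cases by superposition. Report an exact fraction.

Load 1 — triangular load w₀=-15 kN/m (0→w₀ over full span):
  y_1 = -w₀x(7L⁴-10L²x²+3x⁴)/(360LEI) = -(-15)·10·(7·20⁴-10·20²·10²+3·10⁴)/(360·20·100000) = 5/32 m
Load 2 — applied couple M₀=3 kN·m at a=12 m (b=L-a=8):
  y_2 = (M₀x³/(6L)+C₁x)/EI  [x≤a] with C₁=M₀(3b²-L²)/(6L)=-26/5 = (3·10³/(6·20)+(-26/5)·10)/100000 = -27/100000 m
Superposition: y = Σ y_i = 7799/50000 m ≈ 0.155980 m

y(10) = 7799/50000 m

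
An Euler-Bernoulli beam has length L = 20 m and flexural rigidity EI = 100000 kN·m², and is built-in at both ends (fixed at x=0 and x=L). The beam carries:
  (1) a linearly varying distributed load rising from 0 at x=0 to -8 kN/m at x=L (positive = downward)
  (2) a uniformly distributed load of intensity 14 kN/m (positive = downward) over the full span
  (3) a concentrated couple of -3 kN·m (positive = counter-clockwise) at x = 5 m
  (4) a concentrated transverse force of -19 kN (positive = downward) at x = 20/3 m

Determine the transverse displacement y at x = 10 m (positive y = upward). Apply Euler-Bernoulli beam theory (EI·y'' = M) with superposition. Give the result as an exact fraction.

Load 1 — triangular load w₀=-8 kN/m (0→w₀ over full span):
  y_1 = -w₀x²(L-x)²(x+2L)/(120LEI) = -(-8)·10²·(20-10)²·(10+2·20)/(120·20·100000) = 1/60 m
Load 2 — uniform load w=14 kN/m over full span:
  y_2 = -wx²(L-x)²/(24EI) = -14·10²·(20-10)²/(24·100000) = -7/120 m
Load 3 — applied couple M₀=-3 kN·m at a=5 m (b=L-a=15):
  y_3 = (R_Ax³/6 - M_Ax²/2 - M₀(x-a)²/2)/EI  [x>a] with R_A=-27/160, M_A=9/16 = ((-27/160)·10³/6 - (9/16)·10²/2 - (-3)·(10-5)²/2)/100000 = -3/16000 m
Load 4 — point force P=-19 kN at a=20/3 m (b=L-a=40/3):
  y_4 = -Pa²(L-x)²(3bL-(3b+a)(L-x))/(6L³EI)  [x>a] = -(-19)·(20/3)²·(20-10)²·(3·(40/3)·20-(3·(40/3)+(20/3))·(20-10))/(6·20³·100000) = 19/3240 m
Superposition: y = Σ y_i = -46643/1296000 m ≈ -0.035990 m

y(10) = -46643/1296000 m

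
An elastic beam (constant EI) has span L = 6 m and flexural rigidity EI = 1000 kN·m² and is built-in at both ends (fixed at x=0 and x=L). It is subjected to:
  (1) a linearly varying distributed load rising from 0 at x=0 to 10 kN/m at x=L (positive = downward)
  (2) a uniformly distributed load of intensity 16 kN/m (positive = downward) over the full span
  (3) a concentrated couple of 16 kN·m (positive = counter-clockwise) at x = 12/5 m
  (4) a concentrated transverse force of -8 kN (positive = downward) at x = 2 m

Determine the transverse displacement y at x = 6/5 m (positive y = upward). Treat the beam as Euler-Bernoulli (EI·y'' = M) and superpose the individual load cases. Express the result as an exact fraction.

Load 1 — triangular load w₀=10 kN/m (0→w₀ over full span):
  y_1 = -w₀x²(L-x)²(x+2L)/(120LEI) = -10·(6/5)²·(6-(6/5))²·((6/5)+2·6)/(120·6·1000) = -2376/390625 m
Load 2 — uniform load w=16 kN/m over full span:
  y_2 = -wx²(L-x)²/(24EI) = -16·(6/5)²·(6-(6/5))²/(24·1000) = -1728/78125 m
Load 3 — applied couple M₀=16 kN·m at a=12/5 m (b=L-a=18/5):
  y_3 = (R_Ax³/6 - M_Ax²/2)/EI  [x≤a] with R_A=96/25, M_A=48/25 = ((96/25)·(6/5)³/6 - (48/25)·(6/5)²/2)/1000 = -108/390625 m
Load 4 — point force P=-8 kN at a=2 m (b=L-a=4):
  y_4 = -Pb²x²(3aL-(3a+b)x)/(6L³EI)  [x≤a] = -(-8)·4²·(6/5)²·(3·2·6-(3·2+4)·(6/5))/(6·6³·1000) = 32/9375 m
Superposition: y = Σ y_i = -29372/1171875 m ≈ -0.025064 m

y(6/5) = -29372/1171875 m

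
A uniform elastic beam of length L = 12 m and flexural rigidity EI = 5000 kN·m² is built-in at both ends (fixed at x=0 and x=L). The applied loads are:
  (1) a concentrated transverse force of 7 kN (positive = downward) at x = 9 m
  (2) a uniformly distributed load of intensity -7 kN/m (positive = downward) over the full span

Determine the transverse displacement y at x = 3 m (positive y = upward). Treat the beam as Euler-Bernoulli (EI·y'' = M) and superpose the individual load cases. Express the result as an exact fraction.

Load 1 — point force P=7 kN at a=9 m (b=L-a=3):
  y_1 = -Pb²x²(3aL-(3a+b)x)/(6L³EI)  [x≤a] = -7·3²·3²·(3·9·12-(3·9+3)·3)/(6·12³·5000) = -819/320000 m
Load 2 — uniform load w=-7 kN/m over full span:
  y_2 = -wx²(L-x)²/(24EI) = -(-7)·3²·(12-3)²/(24·5000) = 1701/40000 m
Superposition: y = Σ y_i = 12789/320000 m ≈ 0.039966 m

y(3) = 12789/320000 m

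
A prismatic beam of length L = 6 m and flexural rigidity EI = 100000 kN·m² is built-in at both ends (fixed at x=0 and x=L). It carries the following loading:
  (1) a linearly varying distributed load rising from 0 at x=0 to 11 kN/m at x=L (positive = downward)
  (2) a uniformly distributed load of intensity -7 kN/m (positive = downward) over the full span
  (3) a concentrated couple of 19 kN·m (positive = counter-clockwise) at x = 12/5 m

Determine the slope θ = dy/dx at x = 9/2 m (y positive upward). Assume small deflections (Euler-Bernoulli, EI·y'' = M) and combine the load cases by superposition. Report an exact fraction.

θ(9/2) = -40251/640000000 rad

Load 1 — triangular load w₀=11 kN/m (0→w₀ over full span):
  θ_1 = -w₀(2x(L-x)(L-2x)(x+2L)+x²(L-x)²)/(120LEI) = -11·(2·(9/2)·(6-(9/2))·(6-2·(9/2))·((9/2)+2·6)+(9/2)²·(6-(9/2))²)/(120·6·100000) = 12177/128000000 rad
Load 2 — uniform load w=-7 kN/m over full span:
  θ_2 = -wx(L-x)(L-2x)/(12EI) = -(-7)·(9/2)·(6-(9/2))·(6-2·(9/2))/(12·100000) = -189/1600000 rad
Load 3 — applied couple M₀=19 kN·m at a=12/5 m (b=L-a=18/5):
  θ_3 = (R_Ax²/2 - M_Ax - M₀(x-a))/EI  [x>a] with R_A=114/25, M_A=57/25 = ((114/25)·(9/2)²/2 - (57/25)·(9/2) - 19·((9/2)-(12/5)))/100000 = -399/10000000 rad
Superposition: θ = Σ θ_i = -40251/640000000 rad ≈ -0.000063 rad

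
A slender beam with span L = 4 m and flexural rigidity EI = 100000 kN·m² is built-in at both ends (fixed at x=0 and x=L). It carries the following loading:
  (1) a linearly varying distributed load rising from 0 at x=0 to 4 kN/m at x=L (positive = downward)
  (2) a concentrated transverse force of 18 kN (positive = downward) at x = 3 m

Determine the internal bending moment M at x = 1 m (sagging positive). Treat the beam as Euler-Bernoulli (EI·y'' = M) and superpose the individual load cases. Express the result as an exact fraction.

M(1) = -37/80 kN·m

Load 1 — triangular load w₀=4 kN/m (0→w₀ over full span):
  M_1 = 3w₀Lx/20 - w₀L²/30 - w₀x³/(6L) = 3·4·4·1/20 - 4·4²/30 - 4·1³/(6·4) = 1/10 kN·m
Load 2 — point force P=18 kN at a=3 m (b=L-a=1):
  M_2 = Pb²(3a+b)x/L³ - Pab²/L²  [x≤a] = 18·1²·(3·3+1)·1/4³ - 18·3·1²/4² = -9/16 kN·m
Superposition: M = Σ M_i = -37/80 kN·m ≈ -0.462500 kN·m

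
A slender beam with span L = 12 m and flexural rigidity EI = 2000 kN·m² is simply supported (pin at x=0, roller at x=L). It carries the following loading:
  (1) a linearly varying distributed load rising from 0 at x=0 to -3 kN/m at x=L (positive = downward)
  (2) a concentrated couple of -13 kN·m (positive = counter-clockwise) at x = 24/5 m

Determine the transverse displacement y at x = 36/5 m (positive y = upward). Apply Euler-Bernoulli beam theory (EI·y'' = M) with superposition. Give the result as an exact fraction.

y(36/5) = 339741/1953125 m

Load 1 — triangular load w₀=-3 kN/m (0→w₀ over full span):
  y_1 = -w₀x(7L⁴-10L²x²+3x⁴)/(360LEI) = -(-3)·(36/5)·(7·12⁴-10·12²·(36/5)²+3·(36/5)⁴)/(360·12·2000) = 383616/1953125 m
Load 2 — applied couple M₀=-13 kN·m at a=24/5 m (b=L-a=36/5):
  y_2 = (M₀x³/(6L)-M₀(x-a)²/2+C₁x)/EI  [x>a] with C₁=M₀(3b²-L²)/(6L)=-52/25 = ((-13)·(36/5)³/(6·12)-(-13)·((36/5)-(24/5))²/2+(-52/25)·(36/5))/2000 = -351/15625 m
Superposition: y = Σ y_i = 339741/1953125 m ≈ 0.173947 m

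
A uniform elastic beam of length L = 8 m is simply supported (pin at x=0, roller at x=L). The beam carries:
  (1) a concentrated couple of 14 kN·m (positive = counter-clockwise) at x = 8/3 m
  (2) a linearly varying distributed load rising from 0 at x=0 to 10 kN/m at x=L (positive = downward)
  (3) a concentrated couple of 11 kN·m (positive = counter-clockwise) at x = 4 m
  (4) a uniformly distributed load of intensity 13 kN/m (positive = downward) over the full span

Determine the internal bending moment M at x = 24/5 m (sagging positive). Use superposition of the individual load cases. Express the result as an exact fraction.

M(24/5) = 654/5 kN·m

Load 1 — applied couple M₀=14 kN·m at a=8/3 m (b=L-a=16/3):
  M_1 = M₀x/L - M₀  [x>a] = 14·(24/5)/8 - 14 = -28/5 kN·m
Load 2 — triangular load w₀=10 kN/m (0→w₀ over full span):
  M_2 = w₀Lx/6 - w₀x³/(6L) = 10·8·(24/5)/6 - 10·(24/5)³/(6·8) = 1024/25 kN·m
Load 3 — applied couple M₀=11 kN·m at a=4 m (b=L-a=4):
  M_3 = M₀x/L - M₀  [x>a] = 11·(24/5)/8 - 11 = -22/5 kN·m
Load 4 — uniform load w=13 kN/m over full span:
  M_4 = wx(L-x)/2 = 13·(24/5)·(8-(24/5))/2 = 2496/25 kN·m
Superposition: M = Σ M_i = 654/5 kN·m ≈ 130.800000 kN·m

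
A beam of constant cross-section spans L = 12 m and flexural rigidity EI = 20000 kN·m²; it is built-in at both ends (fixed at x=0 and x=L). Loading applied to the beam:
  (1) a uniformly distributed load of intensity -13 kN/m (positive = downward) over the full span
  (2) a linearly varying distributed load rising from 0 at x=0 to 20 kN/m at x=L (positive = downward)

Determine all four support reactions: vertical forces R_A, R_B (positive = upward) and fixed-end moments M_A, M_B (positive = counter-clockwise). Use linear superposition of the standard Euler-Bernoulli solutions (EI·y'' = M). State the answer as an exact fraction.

Load 1 — uniform load w=-13 kN/m over full span:
  R_A = wL/2 = (-13)·12/2 = -78 kN
  M_A = wL²/12 = (-13)·12²/12 = -156 kN·m
  R_B = wL/2 = (-13)·12/2 = -78 kN
  M_B = -wL²/12 = -(-13)·12²/12 = 156 kN·m
Load 2 — triangular load w₀=20 kN/m (0→w₀ over full span):
  R_A = 3w₀L/20 = 3·20·12/20 = 36 kN
  M_A = w₀L²/30 = 20·12²/30 = 96 kN·m
  R_B = 7w₀L/20 = 7·20·12/20 = 84 kN
  M_B = -w₀L²/20 = -20·12²/20 = -144 kN·m
Superposition: R_A = -42 kN, M_A = -60 kN·m, R_B = 6 kN, M_B = 12 kN·m

R_A = -42 kN, M_A = -60 kN·m, R_B = 6 kN, M_B = 12 kN·m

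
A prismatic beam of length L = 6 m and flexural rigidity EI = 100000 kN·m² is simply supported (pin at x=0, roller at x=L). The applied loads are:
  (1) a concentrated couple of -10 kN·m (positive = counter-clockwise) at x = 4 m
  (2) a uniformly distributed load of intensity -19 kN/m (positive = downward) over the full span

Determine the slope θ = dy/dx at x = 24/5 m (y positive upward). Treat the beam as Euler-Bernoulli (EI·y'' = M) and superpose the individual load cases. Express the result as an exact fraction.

Load 1 — applied couple M₀=-10 kN·m at a=4 m (b=L-a=2):
  θ_1 = (M₀x²/(2L)-M₀(x-a)+C₁)/EI  [x>a] with C₁=M₀(3b²-L²)/(6L)=20/3 = ((-10)·(24/5)²/(2·6)-(-10)·((24/5)-4)+(20/3))/100000 = -17/375000 rad
Load 2 — uniform load w=-19 kN/m over full span:
  θ_2 = -w(L³-6Lx²+4x³)/(24EI) = -(-19)·(6³-6·6·(24/5)²+4·(24/5)³)/(24·100000) = -16929/12500000 rad
Superposition: θ = Σ θ_i = -52487/37500000 rad ≈ -0.001400 rad

θ(24/5) = -52487/37500000 rad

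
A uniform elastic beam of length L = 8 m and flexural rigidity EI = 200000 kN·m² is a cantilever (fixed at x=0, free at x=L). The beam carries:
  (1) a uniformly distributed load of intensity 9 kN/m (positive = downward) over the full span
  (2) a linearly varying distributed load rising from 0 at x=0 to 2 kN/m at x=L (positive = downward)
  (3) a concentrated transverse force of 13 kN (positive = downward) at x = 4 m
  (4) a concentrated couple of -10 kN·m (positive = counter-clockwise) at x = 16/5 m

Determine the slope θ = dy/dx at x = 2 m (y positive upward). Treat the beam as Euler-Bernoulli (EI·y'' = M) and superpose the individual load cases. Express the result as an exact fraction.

Load 1 — uniform load w=9 kN/m over full span:
  θ_1 = -wx(x²-3Lx+3L²)/(6EI) = -9·2·(2²-3·8·2+3·8²)/(6·200000) = -111/50000 rad
Load 2 — triangular load w₀=2 kN/m (0→w₀ over full span):
  θ_2 = (w₀Lx²/4-w₀L²x/3-w₀x⁴/(24L))/EI = (2·8·2²/4-2·8²·2/3-2·2⁴/(24·8))/200000 = -139/400000 rad
Load 3 — point force P=13 kN at a=4 m (b=L-a=4):
  θ_3 = -Px(2a-x)/(2EI)  [x≤a] = -13·2·(2·4-2)/(2·200000) = -39/100000 rad
Load 4 — applied couple M₀=-10 kN·m at a=16/5 m (b=L-a=24/5):
  θ_4 = M₀x/EI  [x≤a] = (-10)·2/200000 = -1/10000 rad
Superposition: θ = Σ θ_i = -1223/400000 rad ≈ -0.003057 rad

θ(2) = -1223/400000 rad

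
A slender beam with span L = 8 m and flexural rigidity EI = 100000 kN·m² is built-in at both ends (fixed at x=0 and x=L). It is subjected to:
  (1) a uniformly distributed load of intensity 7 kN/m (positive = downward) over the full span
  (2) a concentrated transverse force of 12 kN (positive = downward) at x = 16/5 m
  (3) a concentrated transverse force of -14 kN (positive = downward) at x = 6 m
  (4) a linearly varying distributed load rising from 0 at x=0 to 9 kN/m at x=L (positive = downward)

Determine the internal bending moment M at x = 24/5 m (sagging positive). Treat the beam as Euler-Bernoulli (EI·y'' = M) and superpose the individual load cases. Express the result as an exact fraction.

Load 1 — uniform load w=7 kN/m over full span:
  M_1 = wLx/2 - wL²/12 - wx²/2 = 7·8·(24/5)/2 - 7·8²/12 - 7·(24/5)²/2 = 1232/75 kN·m
Load 2 — point force P=12 kN at a=16/5 m (b=L-a=24/5):
  M_2 = Pa²(a+3b)(L-x)/L³ - Pa²b/L²  [x>a] = 12·(16/5)²·((16/5)+3·(24/5))·(8-(24/5))/8³ - 12·(16/5)²·(24/5)/8² = 2688/625 kN·m
Load 3 — point force P=-14 kN at a=6 m (b=L-a=2):
  M_3 = Pb²(3a+b)x/L³ - Pab²/L²  [x≤a] = (-14)·2²·(3·6+2)·(24/5)/8³ - (-14)·6·2²/8² = -21/4 kN·m
Load 4 — triangular load w₀=9 kN/m (0→w₀ over full span):
  M_4 = 3w₀Lx/20 - w₀L²/30 - w₀x³/(6L) = 3·9·8·(24/5)/20 - 9·8²/30 - 9·(24/5)³/(6·8) = 1488/125 kN·m
Superposition: M = Σ M_i = 205361/7500 kN·m ≈ 27.381467 kN·m

M(24/5) = 205361/7500 kN·m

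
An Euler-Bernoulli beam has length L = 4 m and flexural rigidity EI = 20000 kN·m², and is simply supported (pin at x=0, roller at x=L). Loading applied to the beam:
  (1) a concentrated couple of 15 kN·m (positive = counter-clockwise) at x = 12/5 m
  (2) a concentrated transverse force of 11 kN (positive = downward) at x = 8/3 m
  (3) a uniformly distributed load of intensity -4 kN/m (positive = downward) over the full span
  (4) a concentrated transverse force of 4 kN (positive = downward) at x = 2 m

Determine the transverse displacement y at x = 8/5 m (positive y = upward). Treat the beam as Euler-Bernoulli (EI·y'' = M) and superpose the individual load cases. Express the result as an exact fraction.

Load 1 — applied couple M₀=15 kN·m at a=12/5 m (b=L-a=8/5):
  y_1 = (M₀x³/(6L)+C₁x)/EI  [x≤a] with C₁=M₀(3b²-L²)/(6L)=-26/5 = (15·(8/5)³/(6·4)+(-26/5)·(8/5))/20000 = -9/31250 m
Load 2 — point force P=11 kN at a=8/3 m (b=L-a=4/3):
  y_2 = -Pbx(L²-b²-x²)/(6LEI)  [x≤a] = -11·(4/3)·(8/5)·(4²-(4/3)²-(8/5)²)/(6·4·20000) = -3608/6328125 m
Load 3 — uniform load w=-4 kN/m over full span:
  y_3 = -wx(L³-2Lx²+x³)/(24EI) = -(-4)·(8/5)·(4³-2·4·(8/5)²+(8/5)³)/(24·20000) = 248/390625 m
Load 4 — point force P=4 kN at a=2 m (b=L-a=2):
  y_4 = -Pbx(L²-b²-x²)/(6LEI)  [x≤a] = -4·2·(8/5)·(4²-2²-(8/5)²)/(6·4·20000) = -59/234375 m
Superposition: y = Σ y_i = -30059/63281250 m ≈ -0.000475 m

y(8/5) = -30059/63281250 m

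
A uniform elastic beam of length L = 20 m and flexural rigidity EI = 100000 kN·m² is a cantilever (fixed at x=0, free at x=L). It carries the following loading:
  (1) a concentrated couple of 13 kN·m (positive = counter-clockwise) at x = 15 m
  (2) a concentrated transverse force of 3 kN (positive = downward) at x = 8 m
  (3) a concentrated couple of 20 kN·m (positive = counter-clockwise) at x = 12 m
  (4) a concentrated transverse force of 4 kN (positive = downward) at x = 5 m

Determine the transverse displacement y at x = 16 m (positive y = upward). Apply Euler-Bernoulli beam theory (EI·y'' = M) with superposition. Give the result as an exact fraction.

Load 1 — applied couple M₀=13 kN·m at a=15 m (b=L-a=5):
  y_1 = M₀a(2x-a)/(2EI)  [x>a] = 13·15·(2·16-15)/(2·100000) = 663/40000 m
Load 2 — point force P=3 kN at a=8 m (b=L-a=12):
  y_2 = -Pa²(3x-a)/(6EI)  [x>a] = -3·8²·(3·16-8)/(6·100000) = -8/625 m
Load 3 — applied couple M₀=20 kN·m at a=12 m (b=L-a=8):
  y_3 = M₀a(2x-a)/(2EI)  [x>a] = 20·12·(2·16-12)/(2·100000) = 3/125 m
Load 4 — point force P=4 kN at a=5 m (b=L-a=15):
  y_4 = -Pa²(3x-a)/(6EI)  [x>a] = -4·5²·(3·16-5)/(6·100000) = -43/6000 m
Superposition: y = Σ y_i = 2473/120000 m ≈ 0.020608 m

y(16) = 2473/120000 m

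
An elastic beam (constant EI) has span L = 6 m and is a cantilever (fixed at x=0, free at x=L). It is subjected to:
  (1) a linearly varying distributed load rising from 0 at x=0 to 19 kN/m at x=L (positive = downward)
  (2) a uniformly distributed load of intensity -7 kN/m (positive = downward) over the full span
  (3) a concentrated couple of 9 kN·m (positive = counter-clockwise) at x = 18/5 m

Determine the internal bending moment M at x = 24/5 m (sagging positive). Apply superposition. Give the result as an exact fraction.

Load 1 — triangular load w₀=19 kN/m (0→w₀ over full span):
  M_1 = w₀Lx/2 - w₀L²/3 - w₀x³/(6L) = 19·6·(24/5)/2 - 19·6²/3 - 19·(24/5)³/(6·6) = -1596/125 kN·m
Load 2 — uniform load w=-7 kN/m over full span:
  M_2 = -w(L-x)²/2 = -(-7)·(6-(24/5))²/2 = 126/25 kN·m
Load 3 — applied couple M₀=9 kN·m at a=18/5 m (b=L-a=12/5):
  M_3 = 0  [x>a] = 0 kN·m
Superposition: M = Σ M_i = -966/125 kN·m ≈ -7.728000 kN·m

M(24/5) = -966/125 kN·m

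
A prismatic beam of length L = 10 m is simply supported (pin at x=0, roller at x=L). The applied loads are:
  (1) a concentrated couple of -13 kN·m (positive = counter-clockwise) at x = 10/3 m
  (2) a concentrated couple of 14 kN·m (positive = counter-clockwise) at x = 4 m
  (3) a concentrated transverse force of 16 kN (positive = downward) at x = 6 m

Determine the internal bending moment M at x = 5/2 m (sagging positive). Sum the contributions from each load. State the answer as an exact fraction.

M(5/2) = 65/4 kN·m

Load 1 — applied couple M₀=-13 kN·m at a=10/3 m (b=L-a=20/3):
  M_1 = M₀x/L  [x≤a] = (-13)·(5/2)/10 = -13/4 kN·m
Load 2 — applied couple M₀=14 kN·m at a=4 m (b=L-a=6):
  M_2 = M₀x/L  [x≤a] = 14·(5/2)/10 = 7/2 kN·m
Load 3 — point force P=16 kN at a=6 m (b=L-a=4):
  M_3 = Pbx/L  [x≤a] = 16·4·(5/2)/10 = 16 kN·m
Superposition: M = Σ M_i = 65/4 kN·m ≈ 16.250000 kN·m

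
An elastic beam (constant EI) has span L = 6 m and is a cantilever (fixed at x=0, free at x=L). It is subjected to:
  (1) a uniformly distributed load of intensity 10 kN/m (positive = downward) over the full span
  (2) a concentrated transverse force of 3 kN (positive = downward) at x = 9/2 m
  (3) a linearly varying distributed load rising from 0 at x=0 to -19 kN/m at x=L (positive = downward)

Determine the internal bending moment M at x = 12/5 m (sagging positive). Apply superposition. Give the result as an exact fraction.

M(12/5) = 6849/250 kN·m

Load 1 — uniform load w=10 kN/m over full span:
  M_1 = -w(L-x)²/2 = -10·(6-(12/5))²/2 = -324/5 kN·m
Load 2 — point force P=3 kN at a=9/2 m (b=L-a=3/2):
  M_2 = -P(a-x)  [x≤a] = -3·((9/2)-(12/5)) = -63/10 kN·m
Load 3 — triangular load w₀=-19 kN/m (0→w₀ over full span):
  M_3 = w₀Lx/2 - w₀L²/3 - w₀x³/(6L) = (-19)·6·(12/5)/2 - (-19)·6²/3 - (-19)·(12/5)³/(6·6) = 12312/125 kN·m
Superposition: M = Σ M_i = 6849/250 kN·m ≈ 27.396000 kN·m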